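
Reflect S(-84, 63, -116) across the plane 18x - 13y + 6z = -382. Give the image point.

With n = (18, -13, 6), the signed offset is (n·S − (-382))/|n|² = -2645/529 = -5.
S' = S − 2t·n = (-84, 63, -116) − (-10)·(18, -13, 6) = (96, -67, -56).

(96, -67, -56)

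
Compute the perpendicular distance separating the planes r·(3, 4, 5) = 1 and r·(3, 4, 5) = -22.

23√2/10

With common normal n = (3, 4, 5) (|n| = 5√2), the distance is |1 − (-22)|/|n| = 23/(5√2) = 23√2/10.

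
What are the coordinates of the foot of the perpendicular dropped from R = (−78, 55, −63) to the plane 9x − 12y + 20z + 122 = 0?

(-42, 7, 17)

n = (9, −12, 20), |n|² = 625, and n·R − (-122) = -2500.
t = -2500/625 = -4, so the foot is R − t·n = (−78, 55, −63) − (-4)·(9, −12, 20) = (−42, 7, 17).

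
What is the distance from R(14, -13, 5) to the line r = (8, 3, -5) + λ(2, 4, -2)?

4√11

Direction vector d = (2, 4, -2).
AP = (6, -16, 10), and AP × d = (-8, 32, 56).
|AP × d|² = 4224 and |d|² = 24, so the distance is √(4224/24) = √176 = 4√11.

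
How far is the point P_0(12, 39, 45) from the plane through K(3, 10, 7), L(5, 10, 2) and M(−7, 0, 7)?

8/√6

KL = (2, 0, −5) and KM = (−10, −10, 0), so a normal is n = KL × KM = (−50, 50, −20).
d = |(-50)·12 + 50·39 + (-20)·45 − 210| / √(2500 + 2500 + 400) = |240| / (30√6) = 4√6/3.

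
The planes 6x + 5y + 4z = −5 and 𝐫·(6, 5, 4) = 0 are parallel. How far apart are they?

5√77/77

With common normal n = (6, 5, 4) (|n| = √77), the distance is |(-5) − 0|/|n| = 5/√77 = 5√77/77.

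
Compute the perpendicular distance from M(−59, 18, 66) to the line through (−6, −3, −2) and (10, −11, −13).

A direction vector is d = (16, −8, −11).
AP = (−53, 21, 68), and AP × d = (313, 505, 88).
|AP × d|² = 360738 and |d|² = 441, so the distance is √(360738/441) = √818.

√818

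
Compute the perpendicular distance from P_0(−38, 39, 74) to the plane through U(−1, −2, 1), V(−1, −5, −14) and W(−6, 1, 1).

3√35/5

UV = (0, −3, −15) and UW = (−5, 3, 0), so a normal is n = UV × UW = (45, 75, −15).
Then n·(−38, 39, 74) − (−210) = 315.
|n| = √(2025 + 5625 + 225) = 15√35, so the distance is |315|/(15√35) = 21/√35.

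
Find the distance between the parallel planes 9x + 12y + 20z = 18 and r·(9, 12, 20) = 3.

Both planes have normal n = (9, 12, 20), |n| = 25. Any point on the first plane is at distance |3 − 18|/|n| = 15/25 = 3/5 from the second.

3/5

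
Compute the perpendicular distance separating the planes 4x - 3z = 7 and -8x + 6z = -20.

3/5

Divide the second equation by -2 to match normals: 4x - 3z = 10.
With common normal n = (4, 0, -3) (|n| = 5), the distance is |7 − 10|/|n| = 3/5.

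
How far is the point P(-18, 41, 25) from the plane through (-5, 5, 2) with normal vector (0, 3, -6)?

The plane has equation n·(r − (-5, 5, 2)) = 0, i.e. n·r = 3.
Then n·(-18, 41, 25) - 3 = -30.
|n| = √(0 + 9 + 36) = 3√5, so the distance is |-30|/(3√5) = 2√5.

2√5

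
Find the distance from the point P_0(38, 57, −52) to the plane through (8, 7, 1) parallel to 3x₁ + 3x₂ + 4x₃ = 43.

14√34/17

Parallel planes share the normal n = (3, 3, 4); since (8, 7, 1) lies on the plane, its equation is 3x₁ + 3x₂ + 4x₃ = 49.
Then n·(38, 57, −52) − 49 = 28.
|n| = √(9 + 9 + 16) = √34, so the distance is |28|/√34 = 28/√34.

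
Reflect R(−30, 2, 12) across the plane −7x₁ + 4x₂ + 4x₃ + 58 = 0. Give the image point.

n = (−7, 4, 4), |n|² = 81, n·R − (-58) = 324, so t = 324/81 = 4.
Foot F = R − 4·n = (−2, −14, −4); the reflection is 2F − R = (26, −30, −20).

(26, -30, -20)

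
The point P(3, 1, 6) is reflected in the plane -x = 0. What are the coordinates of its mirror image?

(-3, 1, 6)

n = (-1, 0, 0), |n|² = 1, n·P − 0 = -3, so t = -3/1 = -3.
Foot F = P − (-3)·n = (0, 1, 6); the reflection is 2F − P = (-3, 1, 6).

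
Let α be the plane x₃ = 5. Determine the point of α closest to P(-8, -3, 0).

(-8, -3, 5)

The perpendicular from P has direction n = (0, 0, 1): r = (-8, -3, 0) + t(0, 0, 1).
Substitute into the plane: n·(P + tn) = 5 gives 0 + 1t = 5, so t = 5.
Foot = (-8, -3, 0) + 5·(0, 0, 1) = (-8, -3, 5).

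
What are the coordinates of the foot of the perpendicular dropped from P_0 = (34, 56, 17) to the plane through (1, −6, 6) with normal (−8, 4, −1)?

The perpendicular from P_0 has direction n = (−8, 4, −1): r = (34, 56, 17) + μ(−8, 4, −1).
Substitute into the plane: n·(P_0 + μn) = -38 gives -65 + 81μ = -38, so μ = 1/3.
Foot = (34, 56, 17) + (1/3)·(−8, 4, −1) = (94/3, 172/3, 50/3).

(94/3, 172/3, 50/3)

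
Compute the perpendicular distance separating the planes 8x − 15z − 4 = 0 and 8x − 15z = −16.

20/17

Both planes have normal n = (8, 0, −15), |n| = 17. Any point on the first plane is at distance |(-16) − 4|/|n| = 20/17 from the second.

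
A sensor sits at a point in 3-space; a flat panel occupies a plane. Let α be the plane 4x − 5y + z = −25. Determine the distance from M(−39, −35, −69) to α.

25/√42

Normal vector n = (4, −5, 1), and n·(−39, −35, −69) − (−25) = −25.
|n| = √(16 + 25 + 1) = √42, so the distance is |-25|/√42 = 25/√42.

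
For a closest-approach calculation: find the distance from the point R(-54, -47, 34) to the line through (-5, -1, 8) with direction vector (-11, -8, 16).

6√34

Direction vector d = (-11, -8, 16).
AP = (-49, -46, 26); AP·d = 1323, |AP|² = 5193, |d|² = 441.
distance² = |AP|² − (AP·d)²/|d|² = 5193 − 1750329/441 = 1224, so the distance is 6√34.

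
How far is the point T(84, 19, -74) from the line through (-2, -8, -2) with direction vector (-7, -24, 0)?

3√1201

Direction vector d = (-7, -24, 0).
AP = (86, 27, -72), and AP × d = (-1728, 504, -1875).
|AP × d|² = 6755625 and |d|² = 625, so the distance is √(6755625/625) = √10809 = 3√1201.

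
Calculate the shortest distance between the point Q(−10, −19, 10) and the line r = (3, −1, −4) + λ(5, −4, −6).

Direction vector d = (5, −4, −6).
AP = (−13, −18, 14), and AP × d = (164, −8, 142).
|AP × d|² = 47124 and |d|² = 77, so the distance is √(47124/77) = √612 = 6√17.

6√17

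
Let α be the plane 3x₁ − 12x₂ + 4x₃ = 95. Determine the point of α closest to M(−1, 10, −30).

The perpendicular from M has direction n = (3, −12, 4): r = (−1, 10, −30) + t(3, −12, 4).
Substitute into the plane: n·(M + tn) = 95 gives -243 + 169t = 95, so t = 2.
Foot = (−1, 10, −30) + 2·(3, −12, 4) = (5, −14, −22).

(5, -14, -22)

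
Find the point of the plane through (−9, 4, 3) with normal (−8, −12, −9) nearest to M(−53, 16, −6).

n = (−8, −12, −9), |n|² = 289, and n·M − (-3) = 289.
t = 289/289 = 1, so the foot is M − t·n = (−53, 16, −6) − 1·(−8, −12, −9) = (−45, 28, 3).

(-45, 28, 3)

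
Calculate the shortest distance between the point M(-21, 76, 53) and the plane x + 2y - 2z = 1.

Normal vector n = (1, 2, -2), and n·(-21, 76, 53) - 1 = 24.
|n| = √(1 + 4 + 4) = 3, so the distance is |24|/3 = 8.

8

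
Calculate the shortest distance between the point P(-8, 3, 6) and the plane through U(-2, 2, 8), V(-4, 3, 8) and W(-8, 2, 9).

UV = (-2, 1, 0) and UW = (-6, 0, 1), so a normal is n = UV × UW = (1, 2, 6).
d = |1·(-8) + 2·3 + 6·6 − 50| / √(1 + 4 + 36) = |-16| / √41 = 16/√41.

16√41/41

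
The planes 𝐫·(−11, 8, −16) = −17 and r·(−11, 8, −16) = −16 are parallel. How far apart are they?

1/21

With common normal n = (−11, 8, −16) (|n| = 21), the distance is |(-17) − (-16)|/|n| = 1/21.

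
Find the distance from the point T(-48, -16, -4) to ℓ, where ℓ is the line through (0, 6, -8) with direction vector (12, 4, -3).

10

Direction vector d = (12, 4, -3).
AP = (-48, -22, 4), and AP × d = (50, -96, 72).
|AP × d|² = 16900 and |d|² = 169, so the distance is √(16900/169) = √100 = 10.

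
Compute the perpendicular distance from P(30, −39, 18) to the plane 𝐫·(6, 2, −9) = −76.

16/11

d = |6·30 + 2·(-39) + (-9)·18 − (-76)| / √(36 + 4 + 81) = |16| / 11 = 16/11.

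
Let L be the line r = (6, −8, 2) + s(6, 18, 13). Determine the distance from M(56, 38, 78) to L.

2√482

Direction vector d = (6, 18, 13).
AP = (50, 46, 76); AP·d = 2116, |AP|² = 10392, |d|² = 529.
distance² = |AP|² − (AP·d)²/|d|² = 10392 − 4477456/529 = 1928, so the distance is 2√482.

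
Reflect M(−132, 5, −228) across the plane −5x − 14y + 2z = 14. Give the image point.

n = (−5, −14, 2), |n|² = 225, n·M − 14 = 120, so t = 120/225 = 8/15.
Foot F = M − (8/15)·n = (−388/3, 187/15, −3436/15); the reflection is 2F − M = (−380/3, 299/15, −3452/15).

(-380/3, 299/15, -3452/15)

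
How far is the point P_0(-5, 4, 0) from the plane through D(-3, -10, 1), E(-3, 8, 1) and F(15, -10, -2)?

DE = (0, 18, 0) and DF = (18, 0, -3), so a normal is n = DE × DF = (-54, 0, -324).
d = |(-54)·(-5) + (-324)·0 − (-162)| / √(2916 + 0 + 104976) = |432| / (54√37) = 8/√37.

8/√37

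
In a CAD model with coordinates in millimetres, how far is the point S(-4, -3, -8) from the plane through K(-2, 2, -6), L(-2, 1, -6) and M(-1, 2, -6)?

KL = (0, -1, 0) and KM = (1, 0, 0), so a normal is n = KL × KM = (0, 0, 1).
d = |1·(-8) − (-6)| / √(0 + 0 + 1) = |-2| / 1 = 2.

2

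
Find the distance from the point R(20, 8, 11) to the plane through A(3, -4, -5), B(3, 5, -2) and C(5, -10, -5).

15/√19

AB = (0, 9, 3) and AC = (2, -6, 0), so a normal is n = AB × AC = (18, 6, -18).
Then n·(20, 8, 11) - 120 = 90.
|n| = √(324 + 36 + 324) = 6√19, so the distance is |90|/(6√19) = 15√19/19.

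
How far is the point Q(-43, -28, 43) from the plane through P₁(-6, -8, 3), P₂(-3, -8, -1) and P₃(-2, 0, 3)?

12√29/29

P₁P₂ = (3, 0, -4) and P₁P₃ = (4, 8, 0), so a normal is n = P₁P₂ × P₁P₃ = (32, -16, 24).
d = |32·(-43) + (-16)·(-28) + 24·43 − 8| / √(1024 + 256 + 576) = |96| / (8√29) = 12/√29.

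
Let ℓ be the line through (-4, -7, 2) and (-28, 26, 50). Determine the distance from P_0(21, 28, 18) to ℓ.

A direction vector is d = (-24, 33, 48).
AP = (25, 35, 16); AP·d = 1323, |AP|² = 2106, |d|² = 3969.
distance² = |AP|² − (AP·d)²/|d|² = 2106 − 1750329/3969 = 1665, so the distance is 3√185.

3√185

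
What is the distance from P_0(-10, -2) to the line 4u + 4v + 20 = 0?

d = |4·(-10) + 4·(-2) − (-20)| / √(16 + 16) = |-28|/(4√2) = 7/√2.

7√2/2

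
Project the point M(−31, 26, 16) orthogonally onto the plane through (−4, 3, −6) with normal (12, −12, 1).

(-7, 2, 18)

The perpendicular from M has direction n = (12, −12, 1): r = (−31, 26, 16) + t(12, −12, 1).
Substitute into the plane: n·(M + tn) = -90 gives -668 + 289t = -90, so t = 2.
Foot = (−31, 26, 16) + 2·(12, −12, 1) = (−7, 2, 18).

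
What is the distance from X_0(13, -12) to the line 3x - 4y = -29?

116/5

d = |3·13 + (-4)·(-12) − (-29)| / √(9 + 16) = |116|/5 = 116/5.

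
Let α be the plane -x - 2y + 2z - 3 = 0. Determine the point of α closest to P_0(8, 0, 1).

(7, -2, 3)

n = (-1, -2, 2), |n|² = 9, and n·P_0 − 3 = -9.
t = -9/9 = -1, so the foot is P_0 − t·n = (8, 0, 1) − (-1)·(-1, -2, 2) = (7, -2, 3).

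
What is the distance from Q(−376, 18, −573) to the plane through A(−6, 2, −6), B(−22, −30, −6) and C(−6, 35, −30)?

AB = (−16, −32, 0) and AC = (0, 33, −24), so a normal is n = AB × AC = (768, −384, −528).
d = |768·(-376) + (-384)·18 + (-528)·(-573) − (-2208)| / √(589824 + 147456 + 278784) = |9072| / 1008 = 9.

9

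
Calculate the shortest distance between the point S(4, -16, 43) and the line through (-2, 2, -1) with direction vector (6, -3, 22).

Direction vector d = (6, -3, 22).
AP = (6, -18, 44), and AP × d = (-264, 132, 90).
|AP × d|² = 95220 and |d|² = 529, so the distance is √(95220/529) = √180 = 6√5.

6√5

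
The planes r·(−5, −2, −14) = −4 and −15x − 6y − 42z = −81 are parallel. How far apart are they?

Divide the second equation by 3 to match normals: −5x − 2y − 14z = -27.
Both planes have normal n = (−5, −2, −14), |n| = 15. Any point on the first plane is at distance |(-27) − (-4)|/|n| = 23/15 from the second.

23/15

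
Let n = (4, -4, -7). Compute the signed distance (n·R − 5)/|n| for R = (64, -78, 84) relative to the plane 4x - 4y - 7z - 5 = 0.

n·R − 5 = -25.
|n| = 9, so the signed distance is -25/9.

-25/9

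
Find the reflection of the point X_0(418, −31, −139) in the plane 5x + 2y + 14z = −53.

With n = (5, 2, 14), the signed offset is (n·X_0 − (-53))/|n|² = 135/225 = 3/5.
X_0' = X_0 − 2t·n = (418, −31, −139) − (6/5)·(5, 2, 14) = (412, −167/5, −779/5).

(412, -167/5, -779/5)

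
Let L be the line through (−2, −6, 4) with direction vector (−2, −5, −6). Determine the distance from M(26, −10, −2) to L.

2√209

Direction vector d = (−2, −5, −6).
AP = (28, −4, −6); AP·d = 0, |AP|² = 836, |d|² = 65.
distance² = |AP|² − (AP·d)²/|d|² = 836 − 0/65 = 836, so the distance is 2√209.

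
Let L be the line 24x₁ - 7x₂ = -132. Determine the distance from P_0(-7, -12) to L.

48/25

The normal to the line is n = (24, -7) with |n| = 25.
|n·P_0 − (-132)| = |-84 − (-132)| = 48, so the distance is 48/25.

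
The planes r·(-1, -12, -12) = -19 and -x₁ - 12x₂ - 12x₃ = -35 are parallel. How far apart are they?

16/17

Both planes have normal n = (-1, -12, -12), |n| = 17. Any point on the first plane is at distance |(-35) − (-19)|/|n| = 16/17 from the second.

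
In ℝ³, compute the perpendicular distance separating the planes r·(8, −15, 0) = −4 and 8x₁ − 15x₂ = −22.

18/17

With common normal n = (8, −15, 0) (|n| = 17), the distance is |(-4) − (-22)|/|n| = 18/17.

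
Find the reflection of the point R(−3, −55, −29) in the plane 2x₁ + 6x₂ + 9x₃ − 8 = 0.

n = (2, 6, 9), |n|² = 121, n·R − 8 = -605, so t = -605/121 = -5.
Foot F = R − (-5)·n = (7, −25, 16); the reflection is 2F − R = (17, 5, 61).

(17, 5, 61)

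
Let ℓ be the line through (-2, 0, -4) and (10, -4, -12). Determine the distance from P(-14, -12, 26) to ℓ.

A direction vector is d = (12, -4, -8).
AP = (-12, -12, 30), and AP × d = (216, 264, 192).
|AP × d|² = 153216 and |d|² = 224, so the distance is √(153216/224) = √684 = 6√19.

6√19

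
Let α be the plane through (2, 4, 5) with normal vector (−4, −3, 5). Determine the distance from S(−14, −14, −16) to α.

The plane has equation n·(r − (2, 4, 5)) = 0, i.e. n·r = 5.
Then n·(−14, −14, −16) − 5 = 13.
|n| = √(16 + 9 + 25) = 5√2, so the distance is |13|/(5√2) = 13/(5√2).

13√2/10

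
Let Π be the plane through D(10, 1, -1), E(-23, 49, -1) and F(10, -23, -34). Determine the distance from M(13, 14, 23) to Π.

DE = (-33, 48, 0) and DF = (0, -24, -33), so a normal is n = DE × DF = (-1584, -1089, 792).
Then n·(13, 14, 23) - (-17721) = 99.
|n| = √(2509056 + 1185921 + 627264) = 2079, so the distance is |99|/2079 = 1/21.

1/21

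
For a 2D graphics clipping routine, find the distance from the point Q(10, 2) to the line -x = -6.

d = |(-1)·10 + 0·2 − (-6)| / √(1 + 0) = |-4|/1 = 4.

4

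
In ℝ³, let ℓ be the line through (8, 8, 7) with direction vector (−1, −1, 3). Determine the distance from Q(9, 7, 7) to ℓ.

√2

Direction vector d = (−1, −1, 3).
AP = (1, −1, 0), and AP × d = (−3, −3, −2).
|AP × d|² = 22 and |d|² = 11, so the distance is √(22/11) = √2.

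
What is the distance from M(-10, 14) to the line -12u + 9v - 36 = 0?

14

d = |(-12)·(-10) + 9·14 − 36| / √(144 + 81) = |210|/15 = 14.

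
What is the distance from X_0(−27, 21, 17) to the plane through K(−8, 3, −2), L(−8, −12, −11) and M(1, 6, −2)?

KL = (0, −15, −9) and KM = (9, 3, 0), so a normal is n = KL × KM = (27, −81, 135).
Then n·(−27, 21, 17) − (−729) = 594.
|n| = √(729 + 6561 + 18225) = 27√35, so the distance is |594|/(27√35) = 22√35/35.

22√35/35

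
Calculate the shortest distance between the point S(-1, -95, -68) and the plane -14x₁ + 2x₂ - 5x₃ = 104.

4

d = |(-14)·(-1) + 2·(-95) + (-5)·(-68) − 104| / √(196 + 4 + 25) = |60| / 15 = 4.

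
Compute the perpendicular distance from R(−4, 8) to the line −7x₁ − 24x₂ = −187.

d = |(-7)·(-4) + (-24)·8 − (-187)| / √(49 + 576) = |23|/25 = 23/25.

23/25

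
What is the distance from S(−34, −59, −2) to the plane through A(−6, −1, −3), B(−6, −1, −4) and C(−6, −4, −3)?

28

AB = (0, 0, −1) and AC = (0, −3, 0), so a normal is n = AB × AC = (−3, 0, 0).
Then n·(−34, −59, −2) − 18 = 84.
|n| = √(9 + 0 + 0) = 3, so the distance is |84|/3 = 28.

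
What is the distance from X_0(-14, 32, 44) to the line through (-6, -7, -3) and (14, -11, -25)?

A direction vector is d = (20, -4, -22).
AP = (-8, 39, 47); AP·d = -1350, |AP|² = 3794, |d|² = 900.
distance² = |AP|² − (AP·d)²/|d|² = 3794 − 1822500/900 = 1769, so the distance is √1769.

√1769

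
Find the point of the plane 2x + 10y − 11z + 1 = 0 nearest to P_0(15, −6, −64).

The perpendicular from P_0 has direction n = (2, 10, −11): r = (15, −6, −64) + λ(2, 10, −11).
Substitute into the plane: n·(P_0 + λn) = -1 gives 674 + 225λ = -1, so λ = -3.
Foot = (15, −6, −64) + (-3)·(2, 10, −11) = (9, −36, −31).

(9, -36, -31)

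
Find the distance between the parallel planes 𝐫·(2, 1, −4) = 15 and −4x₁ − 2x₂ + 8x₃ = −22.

Divide the second equation by -2 to match normals: 2x₁ + x₂ − 4x₃ = 11.
Both planes have normal n = (2, 1, −4), |n| = √21. Any point on the first plane is at distance |11 − 15|/|n| = 4/√21 = 4√21/21 from the second.

4√21/21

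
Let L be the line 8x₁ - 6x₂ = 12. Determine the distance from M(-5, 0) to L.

d = |8·(-5) + (-6)·0 − 12| / √(64 + 36) = |-52|/10 = 26/5.

26/5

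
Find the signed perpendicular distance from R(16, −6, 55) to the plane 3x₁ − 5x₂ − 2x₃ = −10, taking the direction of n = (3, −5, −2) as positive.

n·R − (-10) = -22.
|n| = √38, so the signed distance is -22/√38.

-22/√38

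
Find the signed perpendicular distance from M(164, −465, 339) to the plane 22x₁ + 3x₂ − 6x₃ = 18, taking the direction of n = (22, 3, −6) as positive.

n·M − 18 = 161.
|n| = 23, so the signed distance is 161/23 = 7.

7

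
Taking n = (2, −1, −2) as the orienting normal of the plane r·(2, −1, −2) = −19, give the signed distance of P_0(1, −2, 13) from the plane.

n·P_0 − (-19) = -3.
|n| = 3, so the signed distance is -3/3 = -1.

-1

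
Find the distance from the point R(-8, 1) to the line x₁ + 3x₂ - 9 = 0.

The normal to the line is n = (1, 3) with |n| = √10.
|n·R − 9| = |-5 − 9| = 14, so the distance is 14/√10 = 7√10/5.

7√10/5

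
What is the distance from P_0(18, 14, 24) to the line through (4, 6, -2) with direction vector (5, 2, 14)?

6

Direction vector d = (5, 2, 14).
AP = (14, 8, 26), and AP × d = (60, -66, -12).
|AP × d|² = 8100 and |d|² = 225, so the distance is √(8100/225) = √36 = 6.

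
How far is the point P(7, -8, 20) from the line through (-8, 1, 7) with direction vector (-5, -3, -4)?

Direction vector d = (-5, -3, -4).
AP = (15, -9, 13), and AP × d = (75, -5, -90).
|AP × d|² = 13750 and |d|² = 50, so the distance is √(13750/50) = √275 = 5√11.

5√11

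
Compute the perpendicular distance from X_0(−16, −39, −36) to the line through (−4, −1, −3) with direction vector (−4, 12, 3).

Direction vector d = (−4, 12, 3).
AP = (−12, −38, −33), and AP × d = (282, 168, −296).
|AP × d|² = 195364 and |d|² = 169, so the distance is √(195364/169) = √1156 = 34.

34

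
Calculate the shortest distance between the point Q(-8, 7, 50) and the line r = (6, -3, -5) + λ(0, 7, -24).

Direction vector d = (0, 7, -24).
AP = (-14, 10, 55); AP·d = -1250, |AP|² = 3321, |d|² = 625.
distance² = |AP|² − (AP·d)²/|d|² = 3321 − 1562500/625 = 821, so the distance is √821.

√821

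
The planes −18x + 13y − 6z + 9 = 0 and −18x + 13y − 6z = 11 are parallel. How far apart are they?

Both planes have normal n = (−18, 13, −6), |n| = 23. Any point on the first plane is at distance |11 − (-9)|/|n| = 20/23 from the second.

20/23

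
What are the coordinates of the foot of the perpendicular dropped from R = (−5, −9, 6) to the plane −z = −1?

(-5, -9, 1)

n = (0, 0, −1), |n|² = 1, and n·R − (-1) = -5.
t = -5/1 = -5, so the foot is R − t·n = (−5, −9, 6) − (-5)·(0, 0, −1) = (−5, −9, 1).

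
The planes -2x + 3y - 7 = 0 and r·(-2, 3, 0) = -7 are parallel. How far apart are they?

14√13/13

Both planes have normal n = (-2, 3, 0), |n| = √13. Any point on the first plane is at distance |(-7) − 7|/|n| = 14/√13 = 14√13/13 from the second.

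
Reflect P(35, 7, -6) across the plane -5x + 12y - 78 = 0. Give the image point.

With n = (-5, 12, 0), the signed offset is (n·P − 78)/|n|² = -169/169 = -1.
P' = P − 2t·n = (35, 7, -6) − (-2)·(-5, 12, 0) = (25, 31, -6).

(25, 31, -6)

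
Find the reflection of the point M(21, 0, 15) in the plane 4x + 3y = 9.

n = (4, 3, 0), |n|² = 25, n·M − 9 = 75, so t = 75/25 = 3.
Foot F = M − 3·n = (9, −9, 15); the reflection is 2F − M = (−3, −18, 15).

(-3, -18, 15)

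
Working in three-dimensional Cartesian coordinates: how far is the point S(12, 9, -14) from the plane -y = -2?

n = (0, -1, 0); n·P − (-2) = -7; |n| = 1; distance = 7/1 = 7.

7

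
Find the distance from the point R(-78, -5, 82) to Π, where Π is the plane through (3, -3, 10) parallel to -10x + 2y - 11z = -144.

14/15

Parallel planes share the normal n = (-10, 2, -11); since (3, -3, 10) lies on the plane, its equation is -10x + 2y - 11z = -146.
Then n·(-78, -5, 82) - (-146) = 14.
|n| = √(100 + 4 + 121) = 15, so the distance is |14|/15 = 14/15.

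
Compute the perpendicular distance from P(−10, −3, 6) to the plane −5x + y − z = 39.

Normal vector n = (−5, 1, −1), and n·(−10, −3, 6) − 39 = 2.
|n| = √(25 + 1 + 1) = 3√3, so the distance is |2|/(3√3) = 2√3/9.

2/(3√3)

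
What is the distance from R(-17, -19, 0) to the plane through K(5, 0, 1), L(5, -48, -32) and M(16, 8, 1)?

KL = (0, -48, -33) and KM = (11, 8, 0), so a normal is n = KL × KM = (264, -363, 528).
n = (264, -363, 528); n·P − 1848 = 561; |n| = 693; distance = 561/693 = 17/21.

17/21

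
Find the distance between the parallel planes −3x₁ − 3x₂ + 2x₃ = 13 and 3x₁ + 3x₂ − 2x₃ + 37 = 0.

Divide the second equation by -1 to match normals: −3x₁ − 3x₂ + 2x₃ = 37.
With common normal n = (−3, −3, 2) (|n| = √22), the distance is |13 − 37|/|n| = 24/√22.

12√22/11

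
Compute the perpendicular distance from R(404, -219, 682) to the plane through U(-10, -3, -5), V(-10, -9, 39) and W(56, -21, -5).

UV = (0, -6, 44) and UW = (66, -18, 0), so a normal is n = UV × UW = (792, 2904, 396).
n = (792, 2904, 396); n·P − (-18612) = -27324; |n| = 3036; distance = 27324/3036 = 9.

9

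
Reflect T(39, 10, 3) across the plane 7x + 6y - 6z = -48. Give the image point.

(-3, -26, 39)

With n = (7, 6, -6), the signed offset is (n·T − (-48))/|n|² = 363/121 = 3.
T' = T − 2t·n = (39, 10, 3) − 6·(7, 6, -6) = (-3, -26, 39).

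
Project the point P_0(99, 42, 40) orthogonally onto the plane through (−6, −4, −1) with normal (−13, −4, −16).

(34, 22, -40)

n = (−13, −4, −16), |n|² = 441, and n·P_0 − 110 = -2205.
t = -2205/441 = -5, so the foot is P_0 − t·n = (99, 42, 40) − (-5)·(−13, −4, −16) = (34, 22, −40).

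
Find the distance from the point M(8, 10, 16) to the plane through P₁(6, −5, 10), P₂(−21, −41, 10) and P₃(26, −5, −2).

P₁P₂ = (−27, −36, 0) and P₁P₃ = (20, 0, −12), so a normal is n = P₁P₂ × P₁P₃ = (432, −324, 720).
Then n·(8, 10, 16) − 11412 = 324.
|n| = √(186624 + 104976 + 518400) = 900, so the distance is |324|/900 = 9/25.

9/25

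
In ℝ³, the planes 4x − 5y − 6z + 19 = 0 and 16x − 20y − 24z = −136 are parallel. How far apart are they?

Divide the second equation by 4 to match normals: 4x − 5y − 6z = -34.
Both planes have normal n = (4, −5, −6), |n| = √77. Any point on the first plane is at distance |(-34) − (-19)|/|n| = 15/√77 from the second.

15/√77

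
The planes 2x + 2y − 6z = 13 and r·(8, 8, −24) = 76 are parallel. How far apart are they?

Divide the second equation by 4 to match normals: 2x + 2y − 6z = 19.
With common normal n = (2, 2, −6) (|n| = 2√11), the distance is |13 − 19|/|n| = 6/(2√11) = 3√11/11.

3/√11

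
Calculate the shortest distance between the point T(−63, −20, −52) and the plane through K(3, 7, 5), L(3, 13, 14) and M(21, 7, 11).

KL = (0, 6, 9) and KM = (18, 0, 6), so a normal is n = KL × KM = (36, 162, −108).
Then n·(−63, −20, −52) − 702 = −594.
|n| = √(1296 + 26244 + 11664) = 198, so the distance is |-594|/198 = 3.

3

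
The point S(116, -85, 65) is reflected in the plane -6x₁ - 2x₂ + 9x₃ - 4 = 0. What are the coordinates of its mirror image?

(1336/11, -915/11, 625/11)

With n = (-6, -2, 9), the signed offset is (n·S − 4)/|n|² = 55/121 = 5/11.
S' = S − 2t·n = (116, -85, 65) − (10/11)·(-6, -2, 9) = (1336/11, -915/11, 625/11).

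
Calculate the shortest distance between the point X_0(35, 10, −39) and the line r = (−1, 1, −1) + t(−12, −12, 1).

Direction vector d = (−12, −12, 1).
AP = (36, 9, −38), and AP × d = (−447, 420, −324).
|AP × d|² = 481185 and |d|² = 289, so the distance is √(481185/289) = √1665 = 3√185.

3√185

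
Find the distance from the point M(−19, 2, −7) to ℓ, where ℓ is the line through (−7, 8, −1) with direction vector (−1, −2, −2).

Direction vector d = (−1, −2, −2).
AP = (−12, −6, −6); AP·d = 36, |AP|² = 216, |d|² = 9.
distance² = |AP|² − (AP·d)²/|d|² = 216 − 1296/9 = 72, so the distance is 6√2.

6√2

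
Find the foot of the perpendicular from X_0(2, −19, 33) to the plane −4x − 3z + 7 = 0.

(-14, -19, 21)

The perpendicular from X_0 has direction n = (−4, 0, −3): r = (2, −19, 33) + t(−4, 0, −3).
Substitute into the plane: n·(X_0 + tn) = -7 gives -107 + 25t = -7, so t = 4.
Foot = (2, −19, 33) + 4·(−4, 0, −3) = (−14, −19, 21).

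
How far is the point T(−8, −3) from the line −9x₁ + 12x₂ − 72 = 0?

d = |(-9)·(-8) + 12·(-3) − 72| / √(81 + 144) = |-36|/15 = 12/5.

12/5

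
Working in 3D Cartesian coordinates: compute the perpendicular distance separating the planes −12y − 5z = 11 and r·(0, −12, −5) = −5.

Both planes have normal n = (0, −12, −5), |n| = 13. Any point on the first plane is at distance |(-5) − 11|/|n| = 16/13 from the second.

16/13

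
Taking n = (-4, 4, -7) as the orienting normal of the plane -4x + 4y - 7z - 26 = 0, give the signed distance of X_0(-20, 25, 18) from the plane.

28/9

n·X_0 − 26 = 28.
|n| = 9, so the signed distance is 28/9.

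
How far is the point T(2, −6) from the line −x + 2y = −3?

11√5/5

d = |(-1)·2 + 2·(-6) − (-3)| / √(1 + 4) = |-11|/√5 = 11/√5.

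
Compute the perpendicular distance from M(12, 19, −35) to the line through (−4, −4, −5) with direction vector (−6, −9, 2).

Direction vector d = (−6, −9, 2).
AP = (16, 23, −30), and AP × d = (−224, 148, −6).
|AP × d|² = 72116 and |d|² = 121, so the distance is √(72116/121) = √596 = 2√149.

2√149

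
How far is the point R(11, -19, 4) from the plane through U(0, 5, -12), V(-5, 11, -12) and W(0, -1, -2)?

3√70/35

UV = (-5, 6, 0) and UW = (0, -6, 10), so a normal is n = UV × UW = (60, 50, 30).
Then n·(11, -19, 4) - (-110) = -60.
|n| = √(3600 + 2500 + 900) = 10√70, so the distance is |-60|/(10√70) = 3√70/35.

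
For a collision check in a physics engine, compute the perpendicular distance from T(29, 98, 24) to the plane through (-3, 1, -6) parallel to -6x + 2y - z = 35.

Parallel planes share the normal n = (-6, 2, -1); since (-3, 1, -6) lies on the plane, its equation is -6x + 2y - z = 26.
n = (-6, 2, -1); n·P − 26 = -28; |n| = √41; distance = 28/√41.

28/√41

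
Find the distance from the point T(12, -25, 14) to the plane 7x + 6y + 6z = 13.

5/11

d = |7·12 + 6·(-25) + 6·14 − 13| / √(49 + 36 + 36) = |5| / 11 = 5/11.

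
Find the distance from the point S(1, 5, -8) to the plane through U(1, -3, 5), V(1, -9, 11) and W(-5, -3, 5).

5√2/2

UV = (0, -6, 6) and UW = (-6, 0, 0), so a normal is n = UV × UW = (0, -36, -36).
Then n·(1, 5, -8) - (-72) = 180.
|n| = √(0 + 1296 + 1296) = 36√2, so the distance is |180|/(36√2) = 5√2/2.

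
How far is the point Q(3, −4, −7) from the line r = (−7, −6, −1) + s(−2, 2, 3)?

Direction vector d = (−2, 2, 3).
AP = (10, 2, −6); AP·d = -34, |AP|² = 140, |d|² = 17.
distance² = |AP|² − (AP·d)²/|d|² = 140 − 1156/17 = 72, so the distance is 6√2.

6√2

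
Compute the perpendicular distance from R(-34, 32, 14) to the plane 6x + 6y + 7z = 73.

n = (6, 6, 7); n·P − 73 = 13; |n| = 11; distance = 13/11.

13/11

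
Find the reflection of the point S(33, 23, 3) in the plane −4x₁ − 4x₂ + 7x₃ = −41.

(17, 7, 31)

With n = (−4, −4, 7), the signed offset is (n·S − (-41))/|n|² = -162/81 = -2.
S' = S − 2t·n = (33, 23, 3) − (-4)·(−4, −4, 7) = (17, 7, 31).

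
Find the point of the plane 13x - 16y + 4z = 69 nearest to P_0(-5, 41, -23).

(21, 9, -15)

n = (13, -16, 4), |n|² = 441, and n·P_0 − 69 = -882.
t = -882/441 = -2, so the foot is P_0 − t·n = (-5, 41, -23) − (-2)·(13, -16, 4) = (21, 9, -15).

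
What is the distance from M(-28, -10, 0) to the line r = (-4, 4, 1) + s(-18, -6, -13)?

Direction vector d = (-18, -6, -13).
AP = (-24, -14, -1), and AP × d = (176, -294, -108).
|AP × d|² = 129076 and |d|² = 529, so the distance is √(129076/529) = √244 = 2√61.

2√61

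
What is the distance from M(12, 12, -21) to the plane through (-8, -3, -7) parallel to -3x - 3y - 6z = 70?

Parallel planes share the normal n = (-3, -3, -6); since (-8, -3, -7) lies on the plane, its equation is -3x - 3y - 6z = 75.
n = (-3, -3, -6); n·P − 75 = -21; |n| = 3√6; distance = 21/(3√6) = 7√6/6.

7/√6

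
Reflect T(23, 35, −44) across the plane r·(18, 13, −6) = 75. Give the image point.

(-49, -17, -20)

n = (18, 13, −6), |n|² = 529, n·T − 75 = 1058, so t = 1058/529 = 2.
Foot F = T − 2·n = (−13, 9, −32); the reflection is 2F − T = (−49, −17, −20).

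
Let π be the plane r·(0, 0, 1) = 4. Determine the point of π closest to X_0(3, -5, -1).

(3, -5, 4)

The perpendicular from X_0 has direction n = (0, 0, 1): r = (3, -5, -1) + λ(0, 0, 1).
Substitute into the plane: n·(X_0 + λn) = 4 gives -1 + 1λ = 4, so λ = 5.
Foot = (3, -5, -1) + 5·(0, 0, 1) = (3, -5, 4).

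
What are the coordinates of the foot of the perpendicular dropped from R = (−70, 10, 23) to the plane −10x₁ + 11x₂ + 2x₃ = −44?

(-30, -34, 15)

The perpendicular from R has direction n = (−10, 11, 2): r = (−70, 10, 23) + μ(−10, 11, 2).
Substitute into the plane: n·(R + μn) = -44 gives 856 + 225μ = -44, so μ = -4.
Foot = (−70, 10, 23) + (-4)·(−10, 11, 2) = (−30, −34, 15).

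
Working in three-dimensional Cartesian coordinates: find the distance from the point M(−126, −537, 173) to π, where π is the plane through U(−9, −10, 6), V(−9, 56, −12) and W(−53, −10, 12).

UV = (0, 66, −18) and UW = (−44, 0, 6), so a normal is n = UV × UW = (396, 792, 2904).
Then n·(−126, −537, 173) − 5940 = 21252.
|n| = √(156816 + 627264 + 8433216) = 3036, so the distance is |21252|/3036 = 7.

7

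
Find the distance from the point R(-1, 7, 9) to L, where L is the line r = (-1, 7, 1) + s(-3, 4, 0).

Direction vector d = (-3, 4, 0).
AP = (0, 0, 8), and AP × d = (-32, -24, 0).
|AP × d|² = 1600 and |d|² = 25, so the distance is √(1600/25) = √64 = 8.

8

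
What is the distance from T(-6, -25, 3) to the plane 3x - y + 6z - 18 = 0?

7/√46

Normal vector n = (3, -1, 6), and n·(-6, -25, 3) - 18 = 7.
|n| = √(9 + 1 + 36) = √46, so the distance is |7|/√46 = 7√46/46.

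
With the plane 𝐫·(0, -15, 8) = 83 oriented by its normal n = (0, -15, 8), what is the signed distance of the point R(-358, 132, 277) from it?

n·R − 83 = 153.
|n| = 17, so the signed distance is 153/17 = 9.

9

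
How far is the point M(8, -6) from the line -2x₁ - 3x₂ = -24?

The normal to the line is n = (-2, -3) with |n| = √13.
|n·M − (-24)| = |2 − (-24)| = 26, so the distance is 26/√13 = 2√13.

2√13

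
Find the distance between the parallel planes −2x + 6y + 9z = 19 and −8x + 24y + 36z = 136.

Divide the second equation by 4 to match normals: −2x + 6y + 9z = 34.
Both planes have normal n = (−2, 6, 9), |n| = 11. Any point on the first plane is at distance |34 − 19|/|n| = 15/11 from the second.

15/11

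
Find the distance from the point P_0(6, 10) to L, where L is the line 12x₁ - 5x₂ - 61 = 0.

The normal to the line is n = (12, -5) with |n| = 13.
|n·P_0 − 61| = |22 − 61| = 39, so the distance is 39/13 = 3.

3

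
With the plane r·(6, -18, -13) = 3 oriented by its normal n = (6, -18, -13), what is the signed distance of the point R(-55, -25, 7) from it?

n·R − 3 = 26.
|n| = 23, so the signed distance is 26/23.

26/23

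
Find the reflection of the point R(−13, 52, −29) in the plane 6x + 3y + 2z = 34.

(-67/7, 376/7, -195/7)

With n = (6, 3, 2), the signed offset is (n·R − 34)/|n|² = -14/49 = -2/7.
R' = R − 2t·n = (−13, 52, −29) − (-4/7)·(6, 3, 2) = (−67/7, 376/7, −195/7).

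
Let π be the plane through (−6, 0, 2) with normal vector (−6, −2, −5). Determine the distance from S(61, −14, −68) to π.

24/√65

The plane has equation n·(r − (−6, 0, 2)) = 0, i.e. n·r = 26.
d = |(-6)·61 + (-2)·(-14) + (-5)·(-68) − 26| / √(36 + 4 + 25) = |-24| / √65 = 24√65/65.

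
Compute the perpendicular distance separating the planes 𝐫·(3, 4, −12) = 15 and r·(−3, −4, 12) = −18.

Divide the second equation by -1 to match normals: 3x₁ + 4x₂ − 12x₃ = 18.
Both planes have normal n = (3, 4, −12), |n| = 13. Any point on the first plane is at distance |18 − 15|/|n| = 3/13 from the second.

3/13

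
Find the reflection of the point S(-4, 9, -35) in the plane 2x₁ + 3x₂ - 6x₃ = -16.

With n = (2, 3, -6), the signed offset is (n·S − (-16))/|n|² = 245/49 = 5.
S' = S − 2t·n = (-4, 9, -35) − 10·(2, 3, -6) = (-24, -21, 25).

(-24, -21, 25)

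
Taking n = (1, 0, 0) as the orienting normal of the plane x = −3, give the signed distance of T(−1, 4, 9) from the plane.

n·T − (-3) = 2.
|n| = 1, so the signed distance is 2/1 = 2.

2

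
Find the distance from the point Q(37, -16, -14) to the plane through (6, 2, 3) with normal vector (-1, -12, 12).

The plane has equation n·(r − (6, 2, 3)) = 0, i.e. n·r = 6.
Then n·(37, -16, -14) - 6 = -19.
|n| = √(1 + 144 + 144) = 17, so the distance is |-19|/17 = 19/17.

19/17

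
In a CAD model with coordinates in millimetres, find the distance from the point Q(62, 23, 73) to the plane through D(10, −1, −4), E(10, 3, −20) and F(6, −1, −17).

16/21

DE = (0, 4, −16) and DF = (−4, 0, −13), so a normal is n = DE × DF = (−52, 64, 16).
d = |(-52)·62 + 64·23 + 16·73 − (-648)| / √(2704 + 4096 + 256) = |64| / 84 = 16/21.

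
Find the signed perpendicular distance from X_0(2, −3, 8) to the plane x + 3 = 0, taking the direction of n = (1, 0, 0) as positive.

5

n·X_0 − (-3) = 5.
|n| = 1, so the signed distance is 5/1 = 5.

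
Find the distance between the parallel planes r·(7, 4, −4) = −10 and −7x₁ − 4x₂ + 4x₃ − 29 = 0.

Divide the second equation by -1 to match normals: 7x₁ + 4x₂ − 4x₃ = -29.
Both planes have normal n = (7, 4, −4), |n| = 9. Any point on the first plane is at distance |(-29) − (-10)|/|n| = 19/9 from the second.

19/9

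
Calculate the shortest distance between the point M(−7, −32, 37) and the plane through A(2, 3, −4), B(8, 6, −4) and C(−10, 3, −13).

AB = (6, 3, 0) and AC = (−12, 0, −9), so a normal is n = AB × AC = (−27, 54, 36).
d = |(-27)·(-7) + 54·(-32) + 36·37 − (-36)| / √(729 + 2916 + 1296) = |-171| / (9√61) = 19√61/61.

19/√61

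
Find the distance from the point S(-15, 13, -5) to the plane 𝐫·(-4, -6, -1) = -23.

Normal vector n = (-4, -6, -1), and n·(-15, 13, -5) - (-23) = 10.
|n| = √(16 + 36 + 1) = √53, so the distance is |10|/√53 = 10/√53.

10√53/53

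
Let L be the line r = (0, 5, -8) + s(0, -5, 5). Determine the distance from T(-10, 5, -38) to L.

Direction vector d = (0, -5, 5).
AP = (-10, 0, -30); AP·d = -150, |AP|² = 1000, |d|² = 50.
distance² = |AP|² − (AP·d)²/|d|² = 1000 − 22500/50 = 550, so the distance is 5√22.

5√22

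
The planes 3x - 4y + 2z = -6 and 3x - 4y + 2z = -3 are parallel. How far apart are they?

Both planes have normal n = (3, -4, 2), |n| = √29. Any point on the first plane is at distance |(-3) − (-6)|/|n| = 3/√29 = 3√29/29 from the second.

3√29/29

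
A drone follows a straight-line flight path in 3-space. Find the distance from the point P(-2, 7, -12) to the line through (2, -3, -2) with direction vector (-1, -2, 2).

6√2

Direction vector d = (-1, -2, 2).
AP = (-4, 10, -10); AP·d = -36, |AP|² = 216, |d|² = 9.
distance² = |AP|² − (AP·d)²/|d|² = 216 − 1296/9 = 72, so the distance is 6√2.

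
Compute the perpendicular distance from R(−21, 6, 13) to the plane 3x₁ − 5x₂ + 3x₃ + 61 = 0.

7/√43

n = (3, −5, 3); n·P − (-61) = 7; |n| = √43; distance = 7/√43 = 7√43/43.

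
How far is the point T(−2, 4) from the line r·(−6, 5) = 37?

The normal to the line is n = (−6, 5) with |n| = √61.
|n·T − 37| = |32 − 37| = 5, so the distance is 5/√61 = 5√61/61.

5/√61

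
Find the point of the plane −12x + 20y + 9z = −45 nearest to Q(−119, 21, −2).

n = (−12, 20, 9), |n|² = 625, and n·Q − (-45) = 1875.
t = 1875/625 = 3, so the foot is Q − t·n = (−119, 21, −2) − 3·(−12, 20, 9) = (−83, −39, −29).

(-83, -39, -29)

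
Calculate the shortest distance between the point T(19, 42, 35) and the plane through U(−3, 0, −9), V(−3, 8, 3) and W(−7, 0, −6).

UV = (0, 8, 12) and UW = (−4, 0, 3), so a normal is n = UV × UW = (24, −48, 32).
n = (24, −48, 32); n·P − (-360) = -80; |n| = 8√61; distance = 80/(8√61) = 10/√61.

10/√61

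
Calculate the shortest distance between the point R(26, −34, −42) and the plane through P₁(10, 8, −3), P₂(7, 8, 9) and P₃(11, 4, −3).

17/(3√2)

P₁P₂ = (−3, 0, 12) and P₁P₃ = (1, −4, 0), so a normal is n = P₁P₂ × P₁P₃ = (48, 12, 12).
Then n·(26, −34, −42) − 540 = −204.
|n| = √(2304 + 144 + 144) = 36√2, so the distance is |-204|/(36√2) = 17/(3√2).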